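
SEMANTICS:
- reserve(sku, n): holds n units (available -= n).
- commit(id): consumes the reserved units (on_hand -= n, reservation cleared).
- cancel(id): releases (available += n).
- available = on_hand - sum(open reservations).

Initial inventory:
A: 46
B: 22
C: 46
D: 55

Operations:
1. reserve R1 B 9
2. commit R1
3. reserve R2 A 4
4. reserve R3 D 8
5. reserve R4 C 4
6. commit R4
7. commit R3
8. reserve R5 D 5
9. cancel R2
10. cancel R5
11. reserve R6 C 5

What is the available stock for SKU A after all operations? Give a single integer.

Step 1: reserve R1 B 9 -> on_hand[A=46 B=22 C=46 D=55] avail[A=46 B=13 C=46 D=55] open={R1}
Step 2: commit R1 -> on_hand[A=46 B=13 C=46 D=55] avail[A=46 B=13 C=46 D=55] open={}
Step 3: reserve R2 A 4 -> on_hand[A=46 B=13 C=46 D=55] avail[A=42 B=13 C=46 D=55] open={R2}
Step 4: reserve R3 D 8 -> on_hand[A=46 B=13 C=46 D=55] avail[A=42 B=13 C=46 D=47] open={R2,R3}
Step 5: reserve R4 C 4 -> on_hand[A=46 B=13 C=46 D=55] avail[A=42 B=13 C=42 D=47] open={R2,R3,R4}
Step 6: commit R4 -> on_hand[A=46 B=13 C=42 D=55] avail[A=42 B=13 C=42 D=47] open={R2,R3}
Step 7: commit R3 -> on_hand[A=46 B=13 C=42 D=47] avail[A=42 B=13 C=42 D=47] open={R2}
Step 8: reserve R5 D 5 -> on_hand[A=46 B=13 C=42 D=47] avail[A=42 B=13 C=42 D=42] open={R2,R5}
Step 9: cancel R2 -> on_hand[A=46 B=13 C=42 D=47] avail[A=46 B=13 C=42 D=42] open={R5}
Step 10: cancel R5 -> on_hand[A=46 B=13 C=42 D=47] avail[A=46 B=13 C=42 D=47] open={}
Step 11: reserve R6 C 5 -> on_hand[A=46 B=13 C=42 D=47] avail[A=46 B=13 C=37 D=47] open={R6}
Final available[A] = 46

Answer: 46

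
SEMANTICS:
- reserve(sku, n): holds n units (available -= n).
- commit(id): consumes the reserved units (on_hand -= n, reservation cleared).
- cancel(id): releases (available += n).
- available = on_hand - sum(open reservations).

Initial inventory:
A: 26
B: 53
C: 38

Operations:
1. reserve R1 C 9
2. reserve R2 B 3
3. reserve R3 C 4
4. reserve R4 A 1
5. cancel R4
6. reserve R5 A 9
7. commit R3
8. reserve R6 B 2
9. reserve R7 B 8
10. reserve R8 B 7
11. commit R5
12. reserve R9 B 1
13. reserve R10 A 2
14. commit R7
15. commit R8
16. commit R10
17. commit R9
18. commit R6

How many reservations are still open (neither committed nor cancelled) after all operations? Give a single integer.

Answer: 2

Derivation:
Step 1: reserve R1 C 9 -> on_hand[A=26 B=53 C=38] avail[A=26 B=53 C=29] open={R1}
Step 2: reserve R2 B 3 -> on_hand[A=26 B=53 C=38] avail[A=26 B=50 C=29] open={R1,R2}
Step 3: reserve R3 C 4 -> on_hand[A=26 B=53 C=38] avail[A=26 B=50 C=25] open={R1,R2,R3}
Step 4: reserve R4 A 1 -> on_hand[A=26 B=53 C=38] avail[A=25 B=50 C=25] open={R1,R2,R3,R4}
Step 5: cancel R4 -> on_hand[A=26 B=53 C=38] avail[A=26 B=50 C=25] open={R1,R2,R3}
Step 6: reserve R5 A 9 -> on_hand[A=26 B=53 C=38] avail[A=17 B=50 C=25] open={R1,R2,R3,R5}
Step 7: commit R3 -> on_hand[A=26 B=53 C=34] avail[A=17 B=50 C=25] open={R1,R2,R5}
Step 8: reserve R6 B 2 -> on_hand[A=26 B=53 C=34] avail[A=17 B=48 C=25] open={R1,R2,R5,R6}
Step 9: reserve R7 B 8 -> on_hand[A=26 B=53 C=34] avail[A=17 B=40 C=25] open={R1,R2,R5,R6,R7}
Step 10: reserve R8 B 7 -> on_hand[A=26 B=53 C=34] avail[A=17 B=33 C=25] open={R1,R2,R5,R6,R7,R8}
Step 11: commit R5 -> on_hand[A=17 B=53 C=34] avail[A=17 B=33 C=25] open={R1,R2,R6,R7,R8}
Step 12: reserve R9 B 1 -> on_hand[A=17 B=53 C=34] avail[A=17 B=32 C=25] open={R1,R2,R6,R7,R8,R9}
Step 13: reserve R10 A 2 -> on_hand[A=17 B=53 C=34] avail[A=15 B=32 C=25] open={R1,R10,R2,R6,R7,R8,R9}
Step 14: commit R7 -> on_hand[A=17 B=45 C=34] avail[A=15 B=32 C=25] open={R1,R10,R2,R6,R8,R9}
Step 15: commit R8 -> on_hand[A=17 B=38 C=34] avail[A=15 B=32 C=25] open={R1,R10,R2,R6,R9}
Step 16: commit R10 -> on_hand[A=15 B=38 C=34] avail[A=15 B=32 C=25] open={R1,R2,R6,R9}
Step 17: commit R9 -> on_hand[A=15 B=37 C=34] avail[A=15 B=32 C=25] open={R1,R2,R6}
Step 18: commit R6 -> on_hand[A=15 B=35 C=34] avail[A=15 B=32 C=25] open={R1,R2}
Open reservations: ['R1', 'R2'] -> 2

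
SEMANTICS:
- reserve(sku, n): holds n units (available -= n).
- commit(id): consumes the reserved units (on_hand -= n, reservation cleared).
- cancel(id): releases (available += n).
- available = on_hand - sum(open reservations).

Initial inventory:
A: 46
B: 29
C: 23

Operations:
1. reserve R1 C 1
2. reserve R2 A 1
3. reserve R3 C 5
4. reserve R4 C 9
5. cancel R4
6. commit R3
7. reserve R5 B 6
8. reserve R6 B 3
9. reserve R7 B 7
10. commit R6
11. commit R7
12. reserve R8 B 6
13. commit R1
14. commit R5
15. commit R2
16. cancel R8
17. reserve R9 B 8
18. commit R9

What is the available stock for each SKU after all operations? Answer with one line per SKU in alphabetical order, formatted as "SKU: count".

Step 1: reserve R1 C 1 -> on_hand[A=46 B=29 C=23] avail[A=46 B=29 C=22] open={R1}
Step 2: reserve R2 A 1 -> on_hand[A=46 B=29 C=23] avail[A=45 B=29 C=22] open={R1,R2}
Step 3: reserve R3 C 5 -> on_hand[A=46 B=29 C=23] avail[A=45 B=29 C=17] open={R1,R2,R3}
Step 4: reserve R4 C 9 -> on_hand[A=46 B=29 C=23] avail[A=45 B=29 C=8] open={R1,R2,R3,R4}
Step 5: cancel R4 -> on_hand[A=46 B=29 C=23] avail[A=45 B=29 C=17] open={R1,R2,R3}
Step 6: commit R3 -> on_hand[A=46 B=29 C=18] avail[A=45 B=29 C=17] open={R1,R2}
Step 7: reserve R5 B 6 -> on_hand[A=46 B=29 C=18] avail[A=45 B=23 C=17] open={R1,R2,R5}
Step 8: reserve R6 B 3 -> on_hand[A=46 B=29 C=18] avail[A=45 B=20 C=17] open={R1,R2,R5,R6}
Step 9: reserve R7 B 7 -> on_hand[A=46 B=29 C=18] avail[A=45 B=13 C=17] open={R1,R2,R5,R6,R7}
Step 10: commit R6 -> on_hand[A=46 B=26 C=18] avail[A=45 B=13 C=17] open={R1,R2,R5,R7}
Step 11: commit R7 -> on_hand[A=46 B=19 C=18] avail[A=45 B=13 C=17] open={R1,R2,R5}
Step 12: reserve R8 B 6 -> on_hand[A=46 B=19 C=18] avail[A=45 B=7 C=17] open={R1,R2,R5,R8}
Step 13: commit R1 -> on_hand[A=46 B=19 C=17] avail[A=45 B=7 C=17] open={R2,R5,R8}
Step 14: commit R5 -> on_hand[A=46 B=13 C=17] avail[A=45 B=7 C=17] open={R2,R8}
Step 15: commit R2 -> on_hand[A=45 B=13 C=17] avail[A=45 B=7 C=17] open={R8}
Step 16: cancel R8 -> on_hand[A=45 B=13 C=17] avail[A=45 B=13 C=17] open={}
Step 17: reserve R9 B 8 -> on_hand[A=45 B=13 C=17] avail[A=45 B=5 C=17] open={R9}
Step 18: commit R9 -> on_hand[A=45 B=5 C=17] avail[A=45 B=5 C=17] open={}

Answer: A: 45
B: 5
C: 17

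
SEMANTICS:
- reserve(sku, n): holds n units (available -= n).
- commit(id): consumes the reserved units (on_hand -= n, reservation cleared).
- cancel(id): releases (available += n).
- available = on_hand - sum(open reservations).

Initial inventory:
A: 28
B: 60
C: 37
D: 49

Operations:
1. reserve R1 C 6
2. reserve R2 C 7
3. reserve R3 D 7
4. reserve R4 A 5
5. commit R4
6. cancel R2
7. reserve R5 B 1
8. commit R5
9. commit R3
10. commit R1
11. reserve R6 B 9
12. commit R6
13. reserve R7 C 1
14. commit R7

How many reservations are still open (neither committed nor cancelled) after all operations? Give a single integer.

Answer: 0

Derivation:
Step 1: reserve R1 C 6 -> on_hand[A=28 B=60 C=37 D=49] avail[A=28 B=60 C=31 D=49] open={R1}
Step 2: reserve R2 C 7 -> on_hand[A=28 B=60 C=37 D=49] avail[A=28 B=60 C=24 D=49] open={R1,R2}
Step 3: reserve R3 D 7 -> on_hand[A=28 B=60 C=37 D=49] avail[A=28 B=60 C=24 D=42] open={R1,R2,R3}
Step 4: reserve R4 A 5 -> on_hand[A=28 B=60 C=37 D=49] avail[A=23 B=60 C=24 D=42] open={R1,R2,R3,R4}
Step 5: commit R4 -> on_hand[A=23 B=60 C=37 D=49] avail[A=23 B=60 C=24 D=42] open={R1,R2,R3}
Step 6: cancel R2 -> on_hand[A=23 B=60 C=37 D=49] avail[A=23 B=60 C=31 D=42] open={R1,R3}
Step 7: reserve R5 B 1 -> on_hand[A=23 B=60 C=37 D=49] avail[A=23 B=59 C=31 D=42] open={R1,R3,R5}
Step 8: commit R5 -> on_hand[A=23 B=59 C=37 D=49] avail[A=23 B=59 C=31 D=42] open={R1,R3}
Step 9: commit R3 -> on_hand[A=23 B=59 C=37 D=42] avail[A=23 B=59 C=31 D=42] open={R1}
Step 10: commit R1 -> on_hand[A=23 B=59 C=31 D=42] avail[A=23 B=59 C=31 D=42] open={}
Step 11: reserve R6 B 9 -> on_hand[A=23 B=59 C=31 D=42] avail[A=23 B=50 C=31 D=42] open={R6}
Step 12: commit R6 -> on_hand[A=23 B=50 C=31 D=42] avail[A=23 B=50 C=31 D=42] open={}
Step 13: reserve R7 C 1 -> on_hand[A=23 B=50 C=31 D=42] avail[A=23 B=50 C=30 D=42] open={R7}
Step 14: commit R7 -> on_hand[A=23 B=50 C=30 D=42] avail[A=23 B=50 C=30 D=42] open={}
Open reservations: [] -> 0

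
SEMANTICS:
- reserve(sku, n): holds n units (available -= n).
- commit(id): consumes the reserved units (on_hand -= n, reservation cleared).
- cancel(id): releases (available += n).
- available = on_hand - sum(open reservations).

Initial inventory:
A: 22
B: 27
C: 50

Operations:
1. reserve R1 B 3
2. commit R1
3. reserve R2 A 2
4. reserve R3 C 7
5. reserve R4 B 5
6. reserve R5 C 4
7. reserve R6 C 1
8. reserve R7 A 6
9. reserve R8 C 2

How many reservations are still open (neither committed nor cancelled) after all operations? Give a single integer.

Step 1: reserve R1 B 3 -> on_hand[A=22 B=27 C=50] avail[A=22 B=24 C=50] open={R1}
Step 2: commit R1 -> on_hand[A=22 B=24 C=50] avail[A=22 B=24 C=50] open={}
Step 3: reserve R2 A 2 -> on_hand[A=22 B=24 C=50] avail[A=20 B=24 C=50] open={R2}
Step 4: reserve R3 C 7 -> on_hand[A=22 B=24 C=50] avail[A=20 B=24 C=43] open={R2,R3}
Step 5: reserve R4 B 5 -> on_hand[A=22 B=24 C=50] avail[A=20 B=19 C=43] open={R2,R3,R4}
Step 6: reserve R5 C 4 -> on_hand[A=22 B=24 C=50] avail[A=20 B=19 C=39] open={R2,R3,R4,R5}
Step 7: reserve R6 C 1 -> on_hand[A=22 B=24 C=50] avail[A=20 B=19 C=38] open={R2,R3,R4,R5,R6}
Step 8: reserve R7 A 6 -> on_hand[A=22 B=24 C=50] avail[A=14 B=19 C=38] open={R2,R3,R4,R5,R6,R7}
Step 9: reserve R8 C 2 -> on_hand[A=22 B=24 C=50] avail[A=14 B=19 C=36] open={R2,R3,R4,R5,R6,R7,R8}
Open reservations: ['R2', 'R3', 'R4', 'R5', 'R6', 'R7', 'R8'] -> 7

Answer: 7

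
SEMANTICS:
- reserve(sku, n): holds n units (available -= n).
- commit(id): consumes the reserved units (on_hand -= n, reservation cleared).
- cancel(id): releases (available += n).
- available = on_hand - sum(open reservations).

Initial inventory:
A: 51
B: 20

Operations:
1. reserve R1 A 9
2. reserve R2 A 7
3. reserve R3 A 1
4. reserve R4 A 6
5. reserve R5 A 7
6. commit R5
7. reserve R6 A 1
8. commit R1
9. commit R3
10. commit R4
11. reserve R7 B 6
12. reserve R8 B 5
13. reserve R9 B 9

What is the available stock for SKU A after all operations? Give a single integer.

Step 1: reserve R1 A 9 -> on_hand[A=51 B=20] avail[A=42 B=20] open={R1}
Step 2: reserve R2 A 7 -> on_hand[A=51 B=20] avail[A=35 B=20] open={R1,R2}
Step 3: reserve R3 A 1 -> on_hand[A=51 B=20] avail[A=34 B=20] open={R1,R2,R3}
Step 4: reserve R4 A 6 -> on_hand[A=51 B=20] avail[A=28 B=20] open={R1,R2,R3,R4}
Step 5: reserve R5 A 7 -> on_hand[A=51 B=20] avail[A=21 B=20] open={R1,R2,R3,R4,R5}
Step 6: commit R5 -> on_hand[A=44 B=20] avail[A=21 B=20] open={R1,R2,R3,R4}
Step 7: reserve R6 A 1 -> on_hand[A=44 B=20] avail[A=20 B=20] open={R1,R2,R3,R4,R6}
Step 8: commit R1 -> on_hand[A=35 B=20] avail[A=20 B=20] open={R2,R3,R4,R6}
Step 9: commit R3 -> on_hand[A=34 B=20] avail[A=20 B=20] open={R2,R4,R6}
Step 10: commit R4 -> on_hand[A=28 B=20] avail[A=20 B=20] open={R2,R6}
Step 11: reserve R7 B 6 -> on_hand[A=28 B=20] avail[A=20 B=14] open={R2,R6,R7}
Step 12: reserve R8 B 5 -> on_hand[A=28 B=20] avail[A=20 B=9] open={R2,R6,R7,R8}
Step 13: reserve R9 B 9 -> on_hand[A=28 B=20] avail[A=20 B=0] open={R2,R6,R7,R8,R9}
Final available[A] = 20

Answer: 20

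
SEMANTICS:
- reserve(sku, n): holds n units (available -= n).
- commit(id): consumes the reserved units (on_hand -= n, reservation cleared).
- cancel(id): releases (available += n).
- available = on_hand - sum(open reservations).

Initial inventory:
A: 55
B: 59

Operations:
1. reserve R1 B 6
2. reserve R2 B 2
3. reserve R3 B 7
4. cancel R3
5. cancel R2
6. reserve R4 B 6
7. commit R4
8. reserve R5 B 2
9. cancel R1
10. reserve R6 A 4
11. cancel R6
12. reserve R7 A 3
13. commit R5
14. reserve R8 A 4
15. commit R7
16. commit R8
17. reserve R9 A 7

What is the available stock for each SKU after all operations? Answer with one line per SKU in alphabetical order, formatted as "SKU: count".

Step 1: reserve R1 B 6 -> on_hand[A=55 B=59] avail[A=55 B=53] open={R1}
Step 2: reserve R2 B 2 -> on_hand[A=55 B=59] avail[A=55 B=51] open={R1,R2}
Step 3: reserve R3 B 7 -> on_hand[A=55 B=59] avail[A=55 B=44] open={R1,R2,R3}
Step 4: cancel R3 -> on_hand[A=55 B=59] avail[A=55 B=51] open={R1,R2}
Step 5: cancel R2 -> on_hand[A=55 B=59] avail[A=55 B=53] open={R1}
Step 6: reserve R4 B 6 -> on_hand[A=55 B=59] avail[A=55 B=47] open={R1,R4}
Step 7: commit R4 -> on_hand[A=55 B=53] avail[A=55 B=47] open={R1}
Step 8: reserve R5 B 2 -> on_hand[A=55 B=53] avail[A=55 B=45] open={R1,R5}
Step 9: cancel R1 -> on_hand[A=55 B=53] avail[A=55 B=51] open={R5}
Step 10: reserve R6 A 4 -> on_hand[A=55 B=53] avail[A=51 B=51] open={R5,R6}
Step 11: cancel R6 -> on_hand[A=55 B=53] avail[A=55 B=51] open={R5}
Step 12: reserve R7 A 3 -> on_hand[A=55 B=53] avail[A=52 B=51] open={R5,R7}
Step 13: commit R5 -> on_hand[A=55 B=51] avail[A=52 B=51] open={R7}
Step 14: reserve R8 A 4 -> on_hand[A=55 B=51] avail[A=48 B=51] open={R7,R8}
Step 15: commit R7 -> on_hand[A=52 B=51] avail[A=48 B=51] open={R8}
Step 16: commit R8 -> on_hand[A=48 B=51] avail[A=48 B=51] open={}
Step 17: reserve R9 A 7 -> on_hand[A=48 B=51] avail[A=41 B=51] open={R9}

Answer: A: 41
B: 51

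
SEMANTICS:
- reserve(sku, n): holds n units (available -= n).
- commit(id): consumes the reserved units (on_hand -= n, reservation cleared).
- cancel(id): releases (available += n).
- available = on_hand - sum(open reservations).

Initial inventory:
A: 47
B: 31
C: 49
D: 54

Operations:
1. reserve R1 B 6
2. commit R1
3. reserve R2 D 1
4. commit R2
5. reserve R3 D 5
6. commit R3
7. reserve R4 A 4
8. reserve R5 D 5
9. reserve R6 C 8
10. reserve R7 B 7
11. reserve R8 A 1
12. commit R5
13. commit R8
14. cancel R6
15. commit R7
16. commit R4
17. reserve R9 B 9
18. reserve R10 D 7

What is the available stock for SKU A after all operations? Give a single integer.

Answer: 42

Derivation:
Step 1: reserve R1 B 6 -> on_hand[A=47 B=31 C=49 D=54] avail[A=47 B=25 C=49 D=54] open={R1}
Step 2: commit R1 -> on_hand[A=47 B=25 C=49 D=54] avail[A=47 B=25 C=49 D=54] open={}
Step 3: reserve R2 D 1 -> on_hand[A=47 B=25 C=49 D=54] avail[A=47 B=25 C=49 D=53] open={R2}
Step 4: commit R2 -> on_hand[A=47 B=25 C=49 D=53] avail[A=47 B=25 C=49 D=53] open={}
Step 5: reserve R3 D 5 -> on_hand[A=47 B=25 C=49 D=53] avail[A=47 B=25 C=49 D=48] open={R3}
Step 6: commit R3 -> on_hand[A=47 B=25 C=49 D=48] avail[A=47 B=25 C=49 D=48] open={}
Step 7: reserve R4 A 4 -> on_hand[A=47 B=25 C=49 D=48] avail[A=43 B=25 C=49 D=48] open={R4}
Step 8: reserve R5 D 5 -> on_hand[A=47 B=25 C=49 D=48] avail[A=43 B=25 C=49 D=43] open={R4,R5}
Step 9: reserve R6 C 8 -> on_hand[A=47 B=25 C=49 D=48] avail[A=43 B=25 C=41 D=43] open={R4,R5,R6}
Step 10: reserve R7 B 7 -> on_hand[A=47 B=25 C=49 D=48] avail[A=43 B=18 C=41 D=43] open={R4,R5,R6,R7}
Step 11: reserve R8 A 1 -> on_hand[A=47 B=25 C=49 D=48] avail[A=42 B=18 C=41 D=43] open={R4,R5,R6,R7,R8}
Step 12: commit R5 -> on_hand[A=47 B=25 C=49 D=43] avail[A=42 B=18 C=41 D=43] open={R4,R6,R7,R8}
Step 13: commit R8 -> on_hand[A=46 B=25 C=49 D=43] avail[A=42 B=18 C=41 D=43] open={R4,R6,R7}
Step 14: cancel R6 -> on_hand[A=46 B=25 C=49 D=43] avail[A=42 B=18 C=49 D=43] open={R4,R7}
Step 15: commit R7 -> on_hand[A=46 B=18 C=49 D=43] avail[A=42 B=18 C=49 D=43] open={R4}
Step 16: commit R4 -> on_hand[A=42 B=18 C=49 D=43] avail[A=42 B=18 C=49 D=43] open={}
Step 17: reserve R9 B 9 -> on_hand[A=42 B=18 C=49 D=43] avail[A=42 B=9 C=49 D=43] open={R9}
Step 18: reserve R10 D 7 -> on_hand[A=42 B=18 C=49 D=43] avail[A=42 B=9 C=49 D=36] open={R10,R9}
Final available[A] = 42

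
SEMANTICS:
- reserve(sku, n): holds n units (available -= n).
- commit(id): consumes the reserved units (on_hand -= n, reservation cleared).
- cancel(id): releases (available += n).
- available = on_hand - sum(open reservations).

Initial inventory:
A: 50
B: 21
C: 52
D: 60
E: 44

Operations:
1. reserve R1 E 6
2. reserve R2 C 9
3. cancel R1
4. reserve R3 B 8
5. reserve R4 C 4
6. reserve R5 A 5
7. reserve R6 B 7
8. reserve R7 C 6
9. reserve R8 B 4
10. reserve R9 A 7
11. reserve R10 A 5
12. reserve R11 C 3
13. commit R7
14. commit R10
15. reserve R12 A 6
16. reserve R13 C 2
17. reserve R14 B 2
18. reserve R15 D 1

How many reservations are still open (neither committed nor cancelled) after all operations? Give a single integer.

Answer: 12

Derivation:
Step 1: reserve R1 E 6 -> on_hand[A=50 B=21 C=52 D=60 E=44] avail[A=50 B=21 C=52 D=60 E=38] open={R1}
Step 2: reserve R2 C 9 -> on_hand[A=50 B=21 C=52 D=60 E=44] avail[A=50 B=21 C=43 D=60 E=38] open={R1,R2}
Step 3: cancel R1 -> on_hand[A=50 B=21 C=52 D=60 E=44] avail[A=50 B=21 C=43 D=60 E=44] open={R2}
Step 4: reserve R3 B 8 -> on_hand[A=50 B=21 C=52 D=60 E=44] avail[A=50 B=13 C=43 D=60 E=44] open={R2,R3}
Step 5: reserve R4 C 4 -> on_hand[A=50 B=21 C=52 D=60 E=44] avail[A=50 B=13 C=39 D=60 E=44] open={R2,R3,R4}
Step 6: reserve R5 A 5 -> on_hand[A=50 B=21 C=52 D=60 E=44] avail[A=45 B=13 C=39 D=60 E=44] open={R2,R3,R4,R5}
Step 7: reserve R6 B 7 -> on_hand[A=50 B=21 C=52 D=60 E=44] avail[A=45 B=6 C=39 D=60 E=44] open={R2,R3,R4,R5,R6}
Step 8: reserve R7 C 6 -> on_hand[A=50 B=21 C=52 D=60 E=44] avail[A=45 B=6 C=33 D=60 E=44] open={R2,R3,R4,R5,R6,R7}
Step 9: reserve R8 B 4 -> on_hand[A=50 B=21 C=52 D=60 E=44] avail[A=45 B=2 C=33 D=60 E=44] open={R2,R3,R4,R5,R6,R7,R8}
Step 10: reserve R9 A 7 -> on_hand[A=50 B=21 C=52 D=60 E=44] avail[A=38 B=2 C=33 D=60 E=44] open={R2,R3,R4,R5,R6,R7,R8,R9}
Step 11: reserve R10 A 5 -> on_hand[A=50 B=21 C=52 D=60 E=44] avail[A=33 B=2 C=33 D=60 E=44] open={R10,R2,R3,R4,R5,R6,R7,R8,R9}
Step 12: reserve R11 C 3 -> on_hand[A=50 B=21 C=52 D=60 E=44] avail[A=33 B=2 C=30 D=60 E=44] open={R10,R11,R2,R3,R4,R5,R6,R7,R8,R9}
Step 13: commit R7 -> on_hand[A=50 B=21 C=46 D=60 E=44] avail[A=33 B=2 C=30 D=60 E=44] open={R10,R11,R2,R3,R4,R5,R6,R8,R9}
Step 14: commit R10 -> on_hand[A=45 B=21 C=46 D=60 E=44] avail[A=33 B=2 C=30 D=60 E=44] open={R11,R2,R3,R4,R5,R6,R8,R9}
Step 15: reserve R12 A 6 -> on_hand[A=45 B=21 C=46 D=60 E=44] avail[A=27 B=2 C=30 D=60 E=44] open={R11,R12,R2,R3,R4,R5,R6,R8,R9}
Step 16: reserve R13 C 2 -> on_hand[A=45 B=21 C=46 D=60 E=44] avail[A=27 B=2 C=28 D=60 E=44] open={R11,R12,R13,R2,R3,R4,R5,R6,R8,R9}
Step 17: reserve R14 B 2 -> on_hand[A=45 B=21 C=46 D=60 E=44] avail[A=27 B=0 C=28 D=60 E=44] open={R11,R12,R13,R14,R2,R3,R4,R5,R6,R8,R9}
Step 18: reserve R15 D 1 -> on_hand[A=45 B=21 C=46 D=60 E=44] avail[A=27 B=0 C=28 D=59 E=44] open={R11,R12,R13,R14,R15,R2,R3,R4,R5,R6,R8,R9}
Open reservations: ['R11', 'R12', 'R13', 'R14', 'R15', 'R2', 'R3', 'R4', 'R5', 'R6', 'R8', 'R9'] -> 12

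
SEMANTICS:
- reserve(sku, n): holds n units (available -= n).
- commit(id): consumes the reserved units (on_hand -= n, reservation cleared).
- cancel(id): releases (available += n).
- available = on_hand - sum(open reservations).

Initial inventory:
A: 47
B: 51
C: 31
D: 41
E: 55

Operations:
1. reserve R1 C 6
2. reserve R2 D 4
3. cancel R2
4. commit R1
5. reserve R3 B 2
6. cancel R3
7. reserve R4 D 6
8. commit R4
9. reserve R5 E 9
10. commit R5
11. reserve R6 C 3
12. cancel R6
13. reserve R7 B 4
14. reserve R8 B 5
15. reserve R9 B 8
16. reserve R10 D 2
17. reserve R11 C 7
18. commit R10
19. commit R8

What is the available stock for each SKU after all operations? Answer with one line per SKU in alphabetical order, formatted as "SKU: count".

Answer: A: 47
B: 34
C: 18
D: 33
E: 46

Derivation:
Step 1: reserve R1 C 6 -> on_hand[A=47 B=51 C=31 D=41 E=55] avail[A=47 B=51 C=25 D=41 E=55] open={R1}
Step 2: reserve R2 D 4 -> on_hand[A=47 B=51 C=31 D=41 E=55] avail[A=47 B=51 C=25 D=37 E=55] open={R1,R2}
Step 3: cancel R2 -> on_hand[A=47 B=51 C=31 D=41 E=55] avail[A=47 B=51 C=25 D=41 E=55] open={R1}
Step 4: commit R1 -> on_hand[A=47 B=51 C=25 D=41 E=55] avail[A=47 B=51 C=25 D=41 E=55] open={}
Step 5: reserve R3 B 2 -> on_hand[A=47 B=51 C=25 D=41 E=55] avail[A=47 B=49 C=25 D=41 E=55] open={R3}
Step 6: cancel R3 -> on_hand[A=47 B=51 C=25 D=41 E=55] avail[A=47 B=51 C=25 D=41 E=55] open={}
Step 7: reserve R4 D 6 -> on_hand[A=47 B=51 C=25 D=41 E=55] avail[A=47 B=51 C=25 D=35 E=55] open={R4}
Step 8: commit R4 -> on_hand[A=47 B=51 C=25 D=35 E=55] avail[A=47 B=51 C=25 D=35 E=55] open={}
Step 9: reserve R5 E 9 -> on_hand[A=47 B=51 C=25 D=35 E=55] avail[A=47 B=51 C=25 D=35 E=46] open={R5}
Step 10: commit R5 -> on_hand[A=47 B=51 C=25 D=35 E=46] avail[A=47 B=51 C=25 D=35 E=46] open={}
Step 11: reserve R6 C 3 -> on_hand[A=47 B=51 C=25 D=35 E=46] avail[A=47 B=51 C=22 D=35 E=46] open={R6}
Step 12: cancel R6 -> on_hand[A=47 B=51 C=25 D=35 E=46] avail[A=47 B=51 C=25 D=35 E=46] open={}
Step 13: reserve R7 B 4 -> on_hand[A=47 B=51 C=25 D=35 E=46] avail[A=47 B=47 C=25 D=35 E=46] open={R7}
Step 14: reserve R8 B 5 -> on_hand[A=47 B=51 C=25 D=35 E=46] avail[A=47 B=42 C=25 D=35 E=46] open={R7,R8}
Step 15: reserve R9 B 8 -> on_hand[A=47 B=51 C=25 D=35 E=46] avail[A=47 B=34 C=25 D=35 E=46] open={R7,R8,R9}
Step 16: reserve R10 D 2 -> on_hand[A=47 B=51 C=25 D=35 E=46] avail[A=47 B=34 C=25 D=33 E=46] open={R10,R7,R8,R9}
Step 17: reserve R11 C 7 -> on_hand[A=47 B=51 C=25 D=35 E=46] avail[A=47 B=34 C=18 D=33 E=46] open={R10,R11,R7,R8,R9}
Step 18: commit R10 -> on_hand[A=47 B=51 C=25 D=33 E=46] avail[A=47 B=34 C=18 D=33 E=46] open={R11,R7,R8,R9}
Step 19: commit R8 -> on_hand[A=47 B=46 C=25 D=33 E=46] avail[A=47 B=34 C=18 D=33 E=46] open={R11,R7,R9}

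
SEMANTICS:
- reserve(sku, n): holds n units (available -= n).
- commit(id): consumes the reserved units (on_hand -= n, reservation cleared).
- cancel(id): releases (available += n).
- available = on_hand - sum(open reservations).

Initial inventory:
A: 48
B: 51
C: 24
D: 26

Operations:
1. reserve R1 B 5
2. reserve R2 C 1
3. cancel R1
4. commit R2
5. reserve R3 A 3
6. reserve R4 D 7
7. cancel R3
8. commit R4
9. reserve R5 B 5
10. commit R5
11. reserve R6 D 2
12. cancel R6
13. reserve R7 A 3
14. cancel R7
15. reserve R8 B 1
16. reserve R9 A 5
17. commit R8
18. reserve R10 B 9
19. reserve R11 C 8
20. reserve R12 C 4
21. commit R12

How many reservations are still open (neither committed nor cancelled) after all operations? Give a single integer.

Answer: 3

Derivation:
Step 1: reserve R1 B 5 -> on_hand[A=48 B=51 C=24 D=26] avail[A=48 B=46 C=24 D=26] open={R1}
Step 2: reserve R2 C 1 -> on_hand[A=48 B=51 C=24 D=26] avail[A=48 B=46 C=23 D=26] open={R1,R2}
Step 3: cancel R1 -> on_hand[A=48 B=51 C=24 D=26] avail[A=48 B=51 C=23 D=26] open={R2}
Step 4: commit R2 -> on_hand[A=48 B=51 C=23 D=26] avail[A=48 B=51 C=23 D=26] open={}
Step 5: reserve R3 A 3 -> on_hand[A=48 B=51 C=23 D=26] avail[A=45 B=51 C=23 D=26] open={R3}
Step 6: reserve R4 D 7 -> on_hand[A=48 B=51 C=23 D=26] avail[A=45 B=51 C=23 D=19] open={R3,R4}
Step 7: cancel R3 -> on_hand[A=48 B=51 C=23 D=26] avail[A=48 B=51 C=23 D=19] open={R4}
Step 8: commit R4 -> on_hand[A=48 B=51 C=23 D=19] avail[A=48 B=51 C=23 D=19] open={}
Step 9: reserve R5 B 5 -> on_hand[A=48 B=51 C=23 D=19] avail[A=48 B=46 C=23 D=19] open={R5}
Step 10: commit R5 -> on_hand[A=48 B=46 C=23 D=19] avail[A=48 B=46 C=23 D=19] open={}
Step 11: reserve R6 D 2 -> on_hand[A=48 B=46 C=23 D=19] avail[A=48 B=46 C=23 D=17] open={R6}
Step 12: cancel R6 -> on_hand[A=48 B=46 C=23 D=19] avail[A=48 B=46 C=23 D=19] open={}
Step 13: reserve R7 A 3 -> on_hand[A=48 B=46 C=23 D=19] avail[A=45 B=46 C=23 D=19] open={R7}
Step 14: cancel R7 -> on_hand[A=48 B=46 C=23 D=19] avail[A=48 B=46 C=23 D=19] open={}
Step 15: reserve R8 B 1 -> on_hand[A=48 B=46 C=23 D=19] avail[A=48 B=45 C=23 D=19] open={R8}
Step 16: reserve R9 A 5 -> on_hand[A=48 B=46 C=23 D=19] avail[A=43 B=45 C=23 D=19] open={R8,R9}
Step 17: commit R8 -> on_hand[A=48 B=45 C=23 D=19] avail[A=43 B=45 C=23 D=19] open={R9}
Step 18: reserve R10 B 9 -> on_hand[A=48 B=45 C=23 D=19] avail[A=43 B=36 C=23 D=19] open={R10,R9}
Step 19: reserve R11 C 8 -> on_hand[A=48 B=45 C=23 D=19] avail[A=43 B=36 C=15 D=19] open={R10,R11,R9}
Step 20: reserve R12 C 4 -> on_hand[A=48 B=45 C=23 D=19] avail[A=43 B=36 C=11 D=19] open={R10,R11,R12,R9}
Step 21: commit R12 -> on_hand[A=48 B=45 C=19 D=19] avail[A=43 B=36 C=11 D=19] open={R10,R11,R9}
Open reservations: ['R10', 'R11', 'R9'] -> 3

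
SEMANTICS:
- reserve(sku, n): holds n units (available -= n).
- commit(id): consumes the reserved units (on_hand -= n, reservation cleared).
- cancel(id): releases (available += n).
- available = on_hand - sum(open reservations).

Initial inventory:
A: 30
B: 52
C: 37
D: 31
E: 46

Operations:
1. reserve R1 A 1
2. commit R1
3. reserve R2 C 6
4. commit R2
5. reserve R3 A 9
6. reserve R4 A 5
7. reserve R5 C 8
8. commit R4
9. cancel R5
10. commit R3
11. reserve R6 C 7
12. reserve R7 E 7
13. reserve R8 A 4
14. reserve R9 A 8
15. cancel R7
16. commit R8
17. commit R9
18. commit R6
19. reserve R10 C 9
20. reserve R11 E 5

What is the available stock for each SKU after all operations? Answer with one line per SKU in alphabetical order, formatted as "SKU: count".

Step 1: reserve R1 A 1 -> on_hand[A=30 B=52 C=37 D=31 E=46] avail[A=29 B=52 C=37 D=31 E=46] open={R1}
Step 2: commit R1 -> on_hand[A=29 B=52 C=37 D=31 E=46] avail[A=29 B=52 C=37 D=31 E=46] open={}
Step 3: reserve R2 C 6 -> on_hand[A=29 B=52 C=37 D=31 E=46] avail[A=29 B=52 C=31 D=31 E=46] open={R2}
Step 4: commit R2 -> on_hand[A=29 B=52 C=31 D=31 E=46] avail[A=29 B=52 C=31 D=31 E=46] open={}
Step 5: reserve R3 A 9 -> on_hand[A=29 B=52 C=31 D=31 E=46] avail[A=20 B=52 C=31 D=31 E=46] open={R3}
Step 6: reserve R4 A 5 -> on_hand[A=29 B=52 C=31 D=31 E=46] avail[A=15 B=52 C=31 D=31 E=46] open={R3,R4}
Step 7: reserve R5 C 8 -> on_hand[A=29 B=52 C=31 D=31 E=46] avail[A=15 B=52 C=23 D=31 E=46] open={R3,R4,R5}
Step 8: commit R4 -> on_hand[A=24 B=52 C=31 D=31 E=46] avail[A=15 B=52 C=23 D=31 E=46] open={R3,R5}
Step 9: cancel R5 -> on_hand[A=24 B=52 C=31 D=31 E=46] avail[A=15 B=52 C=31 D=31 E=46] open={R3}
Step 10: commit R3 -> on_hand[A=15 B=52 C=31 D=31 E=46] avail[A=15 B=52 C=31 D=31 E=46] open={}
Step 11: reserve R6 C 7 -> on_hand[A=15 B=52 C=31 D=31 E=46] avail[A=15 B=52 C=24 D=31 E=46] open={R6}
Step 12: reserve R7 E 7 -> on_hand[A=15 B=52 C=31 D=31 E=46] avail[A=15 B=52 C=24 D=31 E=39] open={R6,R7}
Step 13: reserve R8 A 4 -> on_hand[A=15 B=52 C=31 D=31 E=46] avail[A=11 B=52 C=24 D=31 E=39] open={R6,R7,R8}
Step 14: reserve R9 A 8 -> on_hand[A=15 B=52 C=31 D=31 E=46] avail[A=3 B=52 C=24 D=31 E=39] open={R6,R7,R8,R9}
Step 15: cancel R7 -> on_hand[A=15 B=52 C=31 D=31 E=46] avail[A=3 B=52 C=24 D=31 E=46] open={R6,R8,R9}
Step 16: commit R8 -> on_hand[A=11 B=52 C=31 D=31 E=46] avail[A=3 B=52 C=24 D=31 E=46] open={R6,R9}
Step 17: commit R9 -> on_hand[A=3 B=52 C=31 D=31 E=46] avail[A=3 B=52 C=24 D=31 E=46] open={R6}
Step 18: commit R6 -> on_hand[A=3 B=52 C=24 D=31 E=46] avail[A=3 B=52 C=24 D=31 E=46] open={}
Step 19: reserve R10 C 9 -> on_hand[A=3 B=52 C=24 D=31 E=46] avail[A=3 B=52 C=15 D=31 E=46] open={R10}
Step 20: reserve R11 E 5 -> on_hand[A=3 B=52 C=24 D=31 E=46] avail[A=3 B=52 C=15 D=31 E=41] open={R10,R11}

Answer: A: 3
B: 52
C: 15
D: 31
E: 41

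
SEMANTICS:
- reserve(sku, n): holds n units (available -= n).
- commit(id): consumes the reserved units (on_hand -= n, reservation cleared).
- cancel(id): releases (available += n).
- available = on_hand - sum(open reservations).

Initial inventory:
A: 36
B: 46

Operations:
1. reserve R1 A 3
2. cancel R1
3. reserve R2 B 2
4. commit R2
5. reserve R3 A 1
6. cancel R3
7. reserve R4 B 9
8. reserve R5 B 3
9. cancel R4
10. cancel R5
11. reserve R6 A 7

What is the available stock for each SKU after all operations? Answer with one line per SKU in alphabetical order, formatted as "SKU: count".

Answer: A: 29
B: 44

Derivation:
Step 1: reserve R1 A 3 -> on_hand[A=36 B=46] avail[A=33 B=46] open={R1}
Step 2: cancel R1 -> on_hand[A=36 B=46] avail[A=36 B=46] open={}
Step 3: reserve R2 B 2 -> on_hand[A=36 B=46] avail[A=36 B=44] open={R2}
Step 4: commit R2 -> on_hand[A=36 B=44] avail[A=36 B=44] open={}
Step 5: reserve R3 A 1 -> on_hand[A=36 B=44] avail[A=35 B=44] open={R3}
Step 6: cancel R3 -> on_hand[A=36 B=44] avail[A=36 B=44] open={}
Step 7: reserve R4 B 9 -> on_hand[A=36 B=44] avail[A=36 B=35] open={R4}
Step 8: reserve R5 B 3 -> on_hand[A=36 B=44] avail[A=36 B=32] open={R4,R5}
Step 9: cancel R4 -> on_hand[A=36 B=44] avail[A=36 B=41] open={R5}
Step 10: cancel R5 -> on_hand[A=36 B=44] avail[A=36 B=44] open={}
Step 11: reserve R6 A 7 -> on_hand[A=36 B=44] avail[A=29 B=44] open={R6}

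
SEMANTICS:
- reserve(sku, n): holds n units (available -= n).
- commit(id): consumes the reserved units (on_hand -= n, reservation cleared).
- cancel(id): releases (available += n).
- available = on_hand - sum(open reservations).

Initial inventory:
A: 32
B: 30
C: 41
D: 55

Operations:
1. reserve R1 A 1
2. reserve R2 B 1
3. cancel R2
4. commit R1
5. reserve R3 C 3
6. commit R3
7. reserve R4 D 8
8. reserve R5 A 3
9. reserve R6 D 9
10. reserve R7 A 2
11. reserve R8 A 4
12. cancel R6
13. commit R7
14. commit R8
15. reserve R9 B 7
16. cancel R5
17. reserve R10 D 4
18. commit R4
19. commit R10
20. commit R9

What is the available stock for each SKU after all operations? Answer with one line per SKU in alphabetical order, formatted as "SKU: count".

Answer: A: 25
B: 23
C: 38
D: 43

Derivation:
Step 1: reserve R1 A 1 -> on_hand[A=32 B=30 C=41 D=55] avail[A=31 B=30 C=41 D=55] open={R1}
Step 2: reserve R2 B 1 -> on_hand[A=32 B=30 C=41 D=55] avail[A=31 B=29 C=41 D=55] open={R1,R2}
Step 3: cancel R2 -> on_hand[A=32 B=30 C=41 D=55] avail[A=31 B=30 C=41 D=55] open={R1}
Step 4: commit R1 -> on_hand[A=31 B=30 C=41 D=55] avail[A=31 B=30 C=41 D=55] open={}
Step 5: reserve R3 C 3 -> on_hand[A=31 B=30 C=41 D=55] avail[A=31 B=30 C=38 D=55] open={R3}
Step 6: commit R3 -> on_hand[A=31 B=30 C=38 D=55] avail[A=31 B=30 C=38 D=55] open={}
Step 7: reserve R4 D 8 -> on_hand[A=31 B=30 C=38 D=55] avail[A=31 B=30 C=38 D=47] open={R4}
Step 8: reserve R5 A 3 -> on_hand[A=31 B=30 C=38 D=55] avail[A=28 B=30 C=38 D=47] open={R4,R5}
Step 9: reserve R6 D 9 -> on_hand[A=31 B=30 C=38 D=55] avail[A=28 B=30 C=38 D=38] open={R4,R5,R6}
Step 10: reserve R7 A 2 -> on_hand[A=31 B=30 C=38 D=55] avail[A=26 B=30 C=38 D=38] open={R4,R5,R6,R7}
Step 11: reserve R8 A 4 -> on_hand[A=31 B=30 C=38 D=55] avail[A=22 B=30 C=38 D=38] open={R4,R5,R6,R7,R8}
Step 12: cancel R6 -> on_hand[A=31 B=30 C=38 D=55] avail[A=22 B=30 C=38 D=47] open={R4,R5,R7,R8}
Step 13: commit R7 -> on_hand[A=29 B=30 C=38 D=55] avail[A=22 B=30 C=38 D=47] open={R4,R5,R8}
Step 14: commit R8 -> on_hand[A=25 B=30 C=38 D=55] avail[A=22 B=30 C=38 D=47] open={R4,R5}
Step 15: reserve R9 B 7 -> on_hand[A=25 B=30 C=38 D=55] avail[A=22 B=23 C=38 D=47] open={R4,R5,R9}
Step 16: cancel R5 -> on_hand[A=25 B=30 C=38 D=55] avail[A=25 B=23 C=38 D=47] open={R4,R9}
Step 17: reserve R10 D 4 -> on_hand[A=25 B=30 C=38 D=55] avail[A=25 B=23 C=38 D=43] open={R10,R4,R9}
Step 18: commit R4 -> on_hand[A=25 B=30 C=38 D=47] avail[A=25 B=23 C=38 D=43] open={R10,R9}
Step 19: commit R10 -> on_hand[A=25 B=30 C=38 D=43] avail[A=25 B=23 C=38 D=43] open={R9}
Step 20: commit R9 -> on_hand[A=25 B=23 C=38 D=43] avail[A=25 B=23 C=38 D=43] open={}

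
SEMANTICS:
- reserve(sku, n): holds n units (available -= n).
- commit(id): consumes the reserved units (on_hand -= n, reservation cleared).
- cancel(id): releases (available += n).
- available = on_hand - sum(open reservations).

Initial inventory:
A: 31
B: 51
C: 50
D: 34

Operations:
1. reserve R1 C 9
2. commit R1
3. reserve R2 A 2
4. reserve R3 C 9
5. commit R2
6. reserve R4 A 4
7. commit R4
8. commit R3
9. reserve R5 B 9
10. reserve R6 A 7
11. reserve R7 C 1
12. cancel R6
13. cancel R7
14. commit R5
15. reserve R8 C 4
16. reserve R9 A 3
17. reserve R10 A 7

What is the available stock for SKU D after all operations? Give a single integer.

Answer: 34

Derivation:
Step 1: reserve R1 C 9 -> on_hand[A=31 B=51 C=50 D=34] avail[A=31 B=51 C=41 D=34] open={R1}
Step 2: commit R1 -> on_hand[A=31 B=51 C=41 D=34] avail[A=31 B=51 C=41 D=34] open={}
Step 3: reserve R2 A 2 -> on_hand[A=31 B=51 C=41 D=34] avail[A=29 B=51 C=41 D=34] open={R2}
Step 4: reserve R3 C 9 -> on_hand[A=31 B=51 C=41 D=34] avail[A=29 B=51 C=32 D=34] open={R2,R3}
Step 5: commit R2 -> on_hand[A=29 B=51 C=41 D=34] avail[A=29 B=51 C=32 D=34] open={R3}
Step 6: reserve R4 A 4 -> on_hand[A=29 B=51 C=41 D=34] avail[A=25 B=51 C=32 D=34] open={R3,R4}
Step 7: commit R4 -> on_hand[A=25 B=51 C=41 D=34] avail[A=25 B=51 C=32 D=34] open={R3}
Step 8: commit R3 -> on_hand[A=25 B=51 C=32 D=34] avail[A=25 B=51 C=32 D=34] open={}
Step 9: reserve R5 B 9 -> on_hand[A=25 B=51 C=32 D=34] avail[A=25 B=42 C=32 D=34] open={R5}
Step 10: reserve R6 A 7 -> on_hand[A=25 B=51 C=32 D=34] avail[A=18 B=42 C=32 D=34] open={R5,R6}
Step 11: reserve R7 C 1 -> on_hand[A=25 B=51 C=32 D=34] avail[A=18 B=42 C=31 D=34] open={R5,R6,R7}
Step 12: cancel R6 -> on_hand[A=25 B=51 C=32 D=34] avail[A=25 B=42 C=31 D=34] open={R5,R7}
Step 13: cancel R7 -> on_hand[A=25 B=51 C=32 D=34] avail[A=25 B=42 C=32 D=34] open={R5}
Step 14: commit R5 -> on_hand[A=25 B=42 C=32 D=34] avail[A=25 B=42 C=32 D=34] open={}
Step 15: reserve R8 C 4 -> on_hand[A=25 B=42 C=32 D=34] avail[A=25 B=42 C=28 D=34] open={R8}
Step 16: reserve R9 A 3 -> on_hand[A=25 B=42 C=32 D=34] avail[A=22 B=42 C=28 D=34] open={R8,R9}
Step 17: reserve R10 A 7 -> on_hand[A=25 B=42 C=32 D=34] avail[A=15 B=42 C=28 D=34] open={R10,R8,R9}
Final available[D] = 34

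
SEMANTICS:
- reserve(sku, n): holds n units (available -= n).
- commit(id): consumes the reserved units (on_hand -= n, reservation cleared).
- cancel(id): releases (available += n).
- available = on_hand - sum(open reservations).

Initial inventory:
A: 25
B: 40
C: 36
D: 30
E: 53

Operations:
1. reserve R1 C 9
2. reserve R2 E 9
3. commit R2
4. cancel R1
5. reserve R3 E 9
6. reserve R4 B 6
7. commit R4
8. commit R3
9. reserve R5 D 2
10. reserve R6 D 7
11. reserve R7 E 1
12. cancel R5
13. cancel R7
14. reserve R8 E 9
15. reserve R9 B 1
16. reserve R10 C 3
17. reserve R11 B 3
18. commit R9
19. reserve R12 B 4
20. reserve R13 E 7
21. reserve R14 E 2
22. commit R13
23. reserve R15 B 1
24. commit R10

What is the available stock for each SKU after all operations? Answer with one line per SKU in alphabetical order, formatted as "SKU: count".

Answer: A: 25
B: 25
C: 33
D: 23
E: 17

Derivation:
Step 1: reserve R1 C 9 -> on_hand[A=25 B=40 C=36 D=30 E=53] avail[A=25 B=40 C=27 D=30 E=53] open={R1}
Step 2: reserve R2 E 9 -> on_hand[A=25 B=40 C=36 D=30 E=53] avail[A=25 B=40 C=27 D=30 E=44] open={R1,R2}
Step 3: commit R2 -> on_hand[A=25 B=40 C=36 D=30 E=44] avail[A=25 B=40 C=27 D=30 E=44] open={R1}
Step 4: cancel R1 -> on_hand[A=25 B=40 C=36 D=30 E=44] avail[A=25 B=40 C=36 D=30 E=44] open={}
Step 5: reserve R3 E 9 -> on_hand[A=25 B=40 C=36 D=30 E=44] avail[A=25 B=40 C=36 D=30 E=35] open={R3}
Step 6: reserve R4 B 6 -> on_hand[A=25 B=40 C=36 D=30 E=44] avail[A=25 B=34 C=36 D=30 E=35] open={R3,R4}
Step 7: commit R4 -> on_hand[A=25 B=34 C=36 D=30 E=44] avail[A=25 B=34 C=36 D=30 E=35] open={R3}
Step 8: commit R3 -> on_hand[A=25 B=34 C=36 D=30 E=35] avail[A=25 B=34 C=36 D=30 E=35] open={}
Step 9: reserve R5 D 2 -> on_hand[A=25 B=34 C=36 D=30 E=35] avail[A=25 B=34 C=36 D=28 E=35] open={R5}
Step 10: reserve R6 D 7 -> on_hand[A=25 B=34 C=36 D=30 E=35] avail[A=25 B=34 C=36 D=21 E=35] open={R5,R6}
Step 11: reserve R7 E 1 -> on_hand[A=25 B=34 C=36 D=30 E=35] avail[A=25 B=34 C=36 D=21 E=34] open={R5,R6,R7}
Step 12: cancel R5 -> on_hand[A=25 B=34 C=36 D=30 E=35] avail[A=25 B=34 C=36 D=23 E=34] open={R6,R7}
Step 13: cancel R7 -> on_hand[A=25 B=34 C=36 D=30 E=35] avail[A=25 B=34 C=36 D=23 E=35] open={R6}
Step 14: reserve R8 E 9 -> on_hand[A=25 B=34 C=36 D=30 E=35] avail[A=25 B=34 C=36 D=23 E=26] open={R6,R8}
Step 15: reserve R9 B 1 -> on_hand[A=25 B=34 C=36 D=30 E=35] avail[A=25 B=33 C=36 D=23 E=26] open={R6,R8,R9}
Step 16: reserve R10 C 3 -> on_hand[A=25 B=34 C=36 D=30 E=35] avail[A=25 B=33 C=33 D=23 E=26] open={R10,R6,R8,R9}
Step 17: reserve R11 B 3 -> on_hand[A=25 B=34 C=36 D=30 E=35] avail[A=25 B=30 C=33 D=23 E=26] open={R10,R11,R6,R8,R9}
Step 18: commit R9 -> on_hand[A=25 B=33 C=36 D=30 E=35] avail[A=25 B=30 C=33 D=23 E=26] open={R10,R11,R6,R8}
Step 19: reserve R12 B 4 -> on_hand[A=25 B=33 C=36 D=30 E=35] avail[A=25 B=26 C=33 D=23 E=26] open={R10,R11,R12,R6,R8}
Step 20: reserve R13 E 7 -> on_hand[A=25 B=33 C=36 D=30 E=35] avail[A=25 B=26 C=33 D=23 E=19] open={R10,R11,R12,R13,R6,R8}
Step 21: reserve R14 E 2 -> on_hand[A=25 B=33 C=36 D=30 E=35] avail[A=25 B=26 C=33 D=23 E=17] open={R10,R11,R12,R13,R14,R6,R8}
Step 22: commit R13 -> on_hand[A=25 B=33 C=36 D=30 E=28] avail[A=25 B=26 C=33 D=23 E=17] open={R10,R11,R12,R14,R6,R8}
Step 23: reserve R15 B 1 -> on_hand[A=25 B=33 C=36 D=30 E=28] avail[A=25 B=25 C=33 D=23 E=17] open={R10,R11,R12,R14,R15,R6,R8}
Step 24: commit R10 -> on_hand[A=25 B=33 C=33 D=30 E=28] avail[A=25 B=25 C=33 D=23 E=17] open={R11,R12,R14,R15,R6,R8}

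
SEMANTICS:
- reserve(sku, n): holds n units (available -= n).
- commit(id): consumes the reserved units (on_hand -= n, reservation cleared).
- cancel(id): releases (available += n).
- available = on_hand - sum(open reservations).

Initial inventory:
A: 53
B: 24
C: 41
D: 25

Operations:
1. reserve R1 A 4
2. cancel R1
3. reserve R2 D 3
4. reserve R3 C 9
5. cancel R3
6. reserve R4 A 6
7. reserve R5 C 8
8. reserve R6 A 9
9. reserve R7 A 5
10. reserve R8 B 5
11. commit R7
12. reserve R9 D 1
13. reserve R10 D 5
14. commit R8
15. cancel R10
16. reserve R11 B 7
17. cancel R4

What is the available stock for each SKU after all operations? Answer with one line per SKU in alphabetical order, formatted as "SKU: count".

Step 1: reserve R1 A 4 -> on_hand[A=53 B=24 C=41 D=25] avail[A=49 B=24 C=41 D=25] open={R1}
Step 2: cancel R1 -> on_hand[A=53 B=24 C=41 D=25] avail[A=53 B=24 C=41 D=25] open={}
Step 3: reserve R2 D 3 -> on_hand[A=53 B=24 C=41 D=25] avail[A=53 B=24 C=41 D=22] open={R2}
Step 4: reserve R3 C 9 -> on_hand[A=53 B=24 C=41 D=25] avail[A=53 B=24 C=32 D=22] open={R2,R3}
Step 5: cancel R3 -> on_hand[A=53 B=24 C=41 D=25] avail[A=53 B=24 C=41 D=22] open={R2}
Step 6: reserve R4 A 6 -> on_hand[A=53 B=24 C=41 D=25] avail[A=47 B=24 C=41 D=22] open={R2,R4}
Step 7: reserve R5 C 8 -> on_hand[A=53 B=24 C=41 D=25] avail[A=47 B=24 C=33 D=22] open={R2,R4,R5}
Step 8: reserve R6 A 9 -> on_hand[A=53 B=24 C=41 D=25] avail[A=38 B=24 C=33 D=22] open={R2,R4,R5,R6}
Step 9: reserve R7 A 5 -> on_hand[A=53 B=24 C=41 D=25] avail[A=33 B=24 C=33 D=22] open={R2,R4,R5,R6,R7}
Step 10: reserve R8 B 5 -> on_hand[A=53 B=24 C=41 D=25] avail[A=33 B=19 C=33 D=22] open={R2,R4,R5,R6,R7,R8}
Step 11: commit R7 -> on_hand[A=48 B=24 C=41 D=25] avail[A=33 B=19 C=33 D=22] open={R2,R4,R5,R6,R8}
Step 12: reserve R9 D 1 -> on_hand[A=48 B=24 C=41 D=25] avail[A=33 B=19 C=33 D=21] open={R2,R4,R5,R6,R8,R9}
Step 13: reserve R10 D 5 -> on_hand[A=48 B=24 C=41 D=25] avail[A=33 B=19 C=33 D=16] open={R10,R2,R4,R5,R6,R8,R9}
Step 14: commit R8 -> on_hand[A=48 B=19 C=41 D=25] avail[A=33 B=19 C=33 D=16] open={R10,R2,R4,R5,R6,R9}
Step 15: cancel R10 -> on_hand[A=48 B=19 C=41 D=25] avail[A=33 B=19 C=33 D=21] open={R2,R4,R5,R6,R9}
Step 16: reserve R11 B 7 -> on_hand[A=48 B=19 C=41 D=25] avail[A=33 B=12 C=33 D=21] open={R11,R2,R4,R5,R6,R9}
Step 17: cancel R4 -> on_hand[A=48 B=19 C=41 D=25] avail[A=39 B=12 C=33 D=21] open={R11,R2,R5,R6,R9}

Answer: A: 39
B: 12
C: 33
D: 21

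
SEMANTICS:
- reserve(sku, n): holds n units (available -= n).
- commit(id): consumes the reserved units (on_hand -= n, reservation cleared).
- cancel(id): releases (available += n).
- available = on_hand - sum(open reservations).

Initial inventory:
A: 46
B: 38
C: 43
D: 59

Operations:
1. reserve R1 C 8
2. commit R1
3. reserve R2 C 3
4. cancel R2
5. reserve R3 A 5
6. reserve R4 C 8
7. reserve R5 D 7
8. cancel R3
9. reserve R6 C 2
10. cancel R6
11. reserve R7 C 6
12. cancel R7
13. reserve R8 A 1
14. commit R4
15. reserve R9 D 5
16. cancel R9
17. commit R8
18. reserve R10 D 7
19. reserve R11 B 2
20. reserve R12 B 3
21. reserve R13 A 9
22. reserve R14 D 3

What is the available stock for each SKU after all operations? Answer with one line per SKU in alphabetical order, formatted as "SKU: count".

Answer: A: 36
B: 33
C: 27
D: 42

Derivation:
Step 1: reserve R1 C 8 -> on_hand[A=46 B=38 C=43 D=59] avail[A=46 B=38 C=35 D=59] open={R1}
Step 2: commit R1 -> on_hand[A=46 B=38 C=35 D=59] avail[A=46 B=38 C=35 D=59] open={}
Step 3: reserve R2 C 3 -> on_hand[A=46 B=38 C=35 D=59] avail[A=46 B=38 C=32 D=59] open={R2}
Step 4: cancel R2 -> on_hand[A=46 B=38 C=35 D=59] avail[A=46 B=38 C=35 D=59] open={}
Step 5: reserve R3 A 5 -> on_hand[A=46 B=38 C=35 D=59] avail[A=41 B=38 C=35 D=59] open={R3}
Step 6: reserve R4 C 8 -> on_hand[A=46 B=38 C=35 D=59] avail[A=41 B=38 C=27 D=59] open={R3,R4}
Step 7: reserve R5 D 7 -> on_hand[A=46 B=38 C=35 D=59] avail[A=41 B=38 C=27 D=52] open={R3,R4,R5}
Step 8: cancel R3 -> on_hand[A=46 B=38 C=35 D=59] avail[A=46 B=38 C=27 D=52] open={R4,R5}
Step 9: reserve R6 C 2 -> on_hand[A=46 B=38 C=35 D=59] avail[A=46 B=38 C=25 D=52] open={R4,R5,R6}
Step 10: cancel R6 -> on_hand[A=46 B=38 C=35 D=59] avail[A=46 B=38 C=27 D=52] open={R4,R5}
Step 11: reserve R7 C 6 -> on_hand[A=46 B=38 C=35 D=59] avail[A=46 B=38 C=21 D=52] open={R4,R5,R7}
Step 12: cancel R7 -> on_hand[A=46 B=38 C=35 D=59] avail[A=46 B=38 C=27 D=52] open={R4,R5}
Step 13: reserve R8 A 1 -> on_hand[A=46 B=38 C=35 D=59] avail[A=45 B=38 C=27 D=52] open={R4,R5,R8}
Step 14: commit R4 -> on_hand[A=46 B=38 C=27 D=59] avail[A=45 B=38 C=27 D=52] open={R5,R8}
Step 15: reserve R9 D 5 -> on_hand[A=46 B=38 C=27 D=59] avail[A=45 B=38 C=27 D=47] open={R5,R8,R9}
Step 16: cancel R9 -> on_hand[A=46 B=38 C=27 D=59] avail[A=45 B=38 C=27 D=52] open={R5,R8}
Step 17: commit R8 -> on_hand[A=45 B=38 C=27 D=59] avail[A=45 B=38 C=27 D=52] open={R5}
Step 18: reserve R10 D 7 -> on_hand[A=45 B=38 C=27 D=59] avail[A=45 B=38 C=27 D=45] open={R10,R5}
Step 19: reserve R11 B 2 -> on_hand[A=45 B=38 C=27 D=59] avail[A=45 B=36 C=27 D=45] open={R10,R11,R5}
Step 20: reserve R12 B 3 -> on_hand[A=45 B=38 C=27 D=59] avail[A=45 B=33 C=27 D=45] open={R10,R11,R12,R5}
Step 21: reserve R13 A 9 -> on_hand[A=45 B=38 C=27 D=59] avail[A=36 B=33 C=27 D=45] open={R10,R11,R12,R13,R5}
Step 22: reserve R14 D 3 -> on_hand[A=45 B=38 C=27 D=59] avail[A=36 B=33 C=27 D=42] open={R10,R11,R12,R13,R14,R5}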